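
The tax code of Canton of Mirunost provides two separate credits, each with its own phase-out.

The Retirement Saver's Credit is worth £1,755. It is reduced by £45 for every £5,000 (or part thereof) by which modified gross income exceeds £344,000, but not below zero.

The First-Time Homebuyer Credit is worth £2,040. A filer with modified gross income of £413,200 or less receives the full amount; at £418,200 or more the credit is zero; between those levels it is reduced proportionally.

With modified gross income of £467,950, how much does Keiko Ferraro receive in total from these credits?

Retirement Saver's Credit: income exceeds £344,000 by £123,950, which is 25 full-or-partial £5,000 increments; reduction = 25 × £45 = £1,125, leaving £630.
First-Time Homebuyer Credit: £467,950 is at or above £418,200, so the credit is £0.
Total: £630 + £0 = £630.

£630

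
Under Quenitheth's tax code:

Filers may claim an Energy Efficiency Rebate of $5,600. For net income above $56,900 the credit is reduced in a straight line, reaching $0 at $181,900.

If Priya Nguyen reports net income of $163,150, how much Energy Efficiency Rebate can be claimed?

$840

Energy Efficiency Rebate: $163,150 is $106,250 into a $125,000 phase-out range, leaving 18,750/125,000 of the credit: $5,600 × 18,750/125,000 = $840.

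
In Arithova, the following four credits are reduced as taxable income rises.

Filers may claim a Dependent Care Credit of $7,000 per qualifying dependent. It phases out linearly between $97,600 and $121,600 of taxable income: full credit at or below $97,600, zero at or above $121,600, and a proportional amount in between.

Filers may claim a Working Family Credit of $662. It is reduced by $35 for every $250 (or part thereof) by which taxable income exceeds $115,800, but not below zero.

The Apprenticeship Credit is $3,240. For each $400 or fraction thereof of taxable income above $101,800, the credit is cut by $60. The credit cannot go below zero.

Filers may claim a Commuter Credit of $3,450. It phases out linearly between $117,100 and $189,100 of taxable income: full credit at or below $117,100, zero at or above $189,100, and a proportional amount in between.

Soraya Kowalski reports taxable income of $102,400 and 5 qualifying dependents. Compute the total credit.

$35,232

Dependent Care Credit: base = 5 × $7,000 = $35,000. $102,400 is $4,800 into a $24,000 phase-out range, leaving 19,200/24,000 of the credit: $35,000 × 19,200/24,000 = $28,000.
Working Family Credit: $102,400 is at or below the $115,800 threshold, so the full $662 applies.
Apprenticeship Credit: income exceeds $101,800 by $600, which is 2 full-or-partial $400 increments; reduction = 2 × $60 = $120, leaving $3,120.
Commuter Credit: $102,400 is at or below the $117,100 threshold, so the full $3,450 applies.
Total: $28,000 + $662 + $3,120 + $3,450 = $35,232.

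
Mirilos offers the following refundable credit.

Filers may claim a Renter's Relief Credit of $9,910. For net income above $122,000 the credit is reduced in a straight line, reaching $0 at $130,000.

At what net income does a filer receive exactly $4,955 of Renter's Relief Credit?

$126,000

$4,955 is 4,955/9,910 of the full $9,910, so 4,955/9,910 of the $8,000 range has been used: income = $122,000 + $8,000 × 4,955/9,910 = $126,000.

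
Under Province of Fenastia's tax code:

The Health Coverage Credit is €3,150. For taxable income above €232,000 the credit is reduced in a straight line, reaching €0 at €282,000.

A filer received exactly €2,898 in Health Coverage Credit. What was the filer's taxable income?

€236,000

€2,898 is 2,898/3,150 of the full €3,150, so 252/3,150 of the €50,000 range has been used: income = €232,000 + €50,000 × 252/3,150 = €236,000.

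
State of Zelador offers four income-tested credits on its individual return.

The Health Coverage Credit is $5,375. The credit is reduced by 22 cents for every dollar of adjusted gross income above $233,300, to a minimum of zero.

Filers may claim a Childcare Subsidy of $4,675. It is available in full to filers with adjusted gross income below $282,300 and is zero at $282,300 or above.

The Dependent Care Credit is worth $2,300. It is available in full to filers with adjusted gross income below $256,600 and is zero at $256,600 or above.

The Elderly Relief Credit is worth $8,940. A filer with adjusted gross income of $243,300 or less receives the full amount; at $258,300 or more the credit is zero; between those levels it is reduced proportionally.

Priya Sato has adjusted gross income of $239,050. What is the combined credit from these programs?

Health Coverage Credit: 22% of the $5,750 excess over $233,300 is $1,265; credit = $5,375 − $1,265 = $4,110.
Childcare Subsidy: $239,050 is below the $282,300 cutoff, so the full $4,675 applies.
Dependent Care Credit: $239,050 is below the $256,600 cutoff, so the full $2,300 applies.
Elderly Relief Credit: $239,050 is at or below the $243,300 threshold, so the full $8,940 applies.
Total: $4,110 + $4,675 + $2,300 + $8,940 = $20,025.

$20,025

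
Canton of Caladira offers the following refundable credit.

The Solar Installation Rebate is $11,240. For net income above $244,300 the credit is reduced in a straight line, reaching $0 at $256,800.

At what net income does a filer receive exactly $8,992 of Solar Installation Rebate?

$246,800

$8,992 is 8,992/11,240 of the full $11,240, so 2,248/11,240 of the $12,500 range has been used: income = $244,300 + $12,500 × 2,248/11,240 = $246,800.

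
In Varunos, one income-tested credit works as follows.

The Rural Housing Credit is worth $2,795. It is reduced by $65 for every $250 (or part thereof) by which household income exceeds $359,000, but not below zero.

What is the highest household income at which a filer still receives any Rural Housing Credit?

$369,500

After 42 increments the reduction is 42 × $65 = $2,730, leaving $65; one more increment wipes it out. Increment 42 ends at excess 42 × $250 = $10,500, so the highest qualifying income is $359,000 + $10,500 = $369,500.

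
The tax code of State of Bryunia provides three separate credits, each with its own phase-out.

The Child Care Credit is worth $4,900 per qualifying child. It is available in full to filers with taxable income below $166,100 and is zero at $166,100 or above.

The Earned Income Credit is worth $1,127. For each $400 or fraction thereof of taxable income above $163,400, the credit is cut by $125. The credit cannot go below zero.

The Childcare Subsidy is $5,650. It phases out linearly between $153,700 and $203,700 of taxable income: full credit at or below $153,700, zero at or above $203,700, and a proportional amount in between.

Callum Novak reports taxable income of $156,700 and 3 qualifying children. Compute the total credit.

Child Care Credit: base = 3 × $4,900 = $14,700. $156,700 is below the $166,100 cutoff, so the full $14,700 applies.
Earned Income Credit: $156,700 is at or below the $163,400 threshold, so the full $1,127 applies.
Childcare Subsidy: $156,700 is $3,000 into a $50,000 phase-out range, leaving 47,000/50,000 of the credit: $5,650 × 47,000/50,000 = $5,311.
Total: $14,700 + $1,127 + $5,311 = $21,138.

$21,138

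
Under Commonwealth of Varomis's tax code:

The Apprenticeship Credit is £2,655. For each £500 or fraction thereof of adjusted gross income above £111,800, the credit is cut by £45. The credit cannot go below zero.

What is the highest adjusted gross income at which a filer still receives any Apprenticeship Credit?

After 58 increments the reduction is 58 × £45 = £2,610, leaving £45; one more increment wipes it out. Increment 58 ends at excess 58 × £500 = £29,000, so the highest qualifying income is £111,800 + £29,000 = £140,800.

£140,800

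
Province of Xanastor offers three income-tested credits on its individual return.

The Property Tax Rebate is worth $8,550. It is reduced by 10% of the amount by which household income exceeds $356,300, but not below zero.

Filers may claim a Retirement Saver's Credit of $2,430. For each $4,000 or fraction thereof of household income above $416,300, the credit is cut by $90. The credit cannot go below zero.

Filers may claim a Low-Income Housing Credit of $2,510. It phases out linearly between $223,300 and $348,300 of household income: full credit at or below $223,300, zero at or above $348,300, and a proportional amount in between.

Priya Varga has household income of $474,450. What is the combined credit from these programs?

$1,080

Property Tax Rebate: 10% of the $118,150 excess over $356,300 is $11,815 ≥ base, so the credit is $0.
Retirement Saver's Credit: income exceeds $416,300 by $58,150, which is 15 full-or-partial $4,000 increments; reduction = 15 × $90 = $1,350, leaving $1,080.
Low-Income Housing Credit: $474,450 is at or above $348,300, so the credit is $0.
Total: $0 + $1,080 + $0 = $1,080.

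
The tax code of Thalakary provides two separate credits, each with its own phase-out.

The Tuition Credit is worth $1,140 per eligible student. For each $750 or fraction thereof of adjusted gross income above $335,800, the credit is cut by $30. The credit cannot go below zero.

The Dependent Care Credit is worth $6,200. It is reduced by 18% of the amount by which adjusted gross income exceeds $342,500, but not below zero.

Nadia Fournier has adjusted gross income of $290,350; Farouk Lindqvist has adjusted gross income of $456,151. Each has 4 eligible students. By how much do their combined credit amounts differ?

$10,760

Nadia ($290,350): Tuition Credit: base = 4 × $1,140 = $4,560. $290,350 is at or below the $335,800 threshold, so the full $4,560 applies. Dependent Care Credit: $290,350 is at or below the $342,500 threshold, so the full $6,200 applies. total $4,560 + $6,200 = $10,760
Farouk ($456,151): Tuition Credit: base = 4 × $1,140 = $4,560. income exceeds $335,800 by $120,351 → 161 increments × $30 = $4,830 ≥ base, so the credit is $0. Dependent Care Credit: 18% of the $113,651 excess over $342,500 is $20,457.18 ≥ base, so the credit is $0. total $0 + $0 = $0
Difference: |$10,760 − $0| = $10,760.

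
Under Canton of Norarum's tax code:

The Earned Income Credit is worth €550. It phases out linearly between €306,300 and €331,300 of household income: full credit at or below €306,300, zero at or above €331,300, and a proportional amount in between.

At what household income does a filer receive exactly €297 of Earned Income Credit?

€317,800

€297 is 297/550 of the full €550, so 253/550 of the €25,000 range has been used: income = €306,300 + €25,000 × 253/550 = €317,800.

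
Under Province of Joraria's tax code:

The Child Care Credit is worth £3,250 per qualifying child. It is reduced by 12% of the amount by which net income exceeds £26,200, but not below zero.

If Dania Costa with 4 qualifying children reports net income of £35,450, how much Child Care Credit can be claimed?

Child Care Credit: base = 4 × £3,250 = £13,000. 12% of the £9,250 excess over £26,200 is £1,110; credit = £13,000 − £1,110 = £11,890.

£11,890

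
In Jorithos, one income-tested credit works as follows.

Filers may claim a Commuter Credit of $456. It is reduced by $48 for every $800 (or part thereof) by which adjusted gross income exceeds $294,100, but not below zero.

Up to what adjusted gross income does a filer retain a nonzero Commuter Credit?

$301,300

After 9 increments the reduction is 9 × $48 = $432, leaving $24; one more increment wipes it out. Increment 9 ends at excess 9 × $800 = $7,200, so the highest qualifying income is $294,100 + $7,200 = $301,300.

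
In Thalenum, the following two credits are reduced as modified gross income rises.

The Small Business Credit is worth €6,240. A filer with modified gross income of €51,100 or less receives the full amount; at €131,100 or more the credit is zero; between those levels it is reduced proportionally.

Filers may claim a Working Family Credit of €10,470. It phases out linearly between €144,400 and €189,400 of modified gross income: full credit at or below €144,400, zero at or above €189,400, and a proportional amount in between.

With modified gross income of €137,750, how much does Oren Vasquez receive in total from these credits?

Small Business Credit: €137,750 is at or above €131,100, so the credit is €0.
Working Family Credit: €137,750 is at or below the €144,400 threshold, so the full €10,470 applies.
Total: €0 + €10,470 = €10,470.

€10,470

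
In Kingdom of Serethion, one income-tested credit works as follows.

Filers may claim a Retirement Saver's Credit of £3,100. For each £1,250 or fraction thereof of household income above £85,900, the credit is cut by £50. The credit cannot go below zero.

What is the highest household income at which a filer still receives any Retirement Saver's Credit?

After 61 increments the reduction is 61 × £50 = £3,050, leaving £50; one more increment wipes it out. Increment 61 ends at excess 61 × £1,250 = £76,250, so the highest qualifying income is £85,900 + £76,250 = £162,150.

£162,150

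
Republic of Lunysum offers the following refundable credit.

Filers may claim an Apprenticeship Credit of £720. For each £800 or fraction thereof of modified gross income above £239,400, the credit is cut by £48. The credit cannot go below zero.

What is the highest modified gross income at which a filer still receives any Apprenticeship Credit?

£250,600

After 14 increments the reduction is 14 × £48 = £672, leaving £48; one more increment wipes it out. Increment 14 ends at excess 14 × £800 = £11,200, so the highest qualifying income is £239,400 + £11,200 = £250,600.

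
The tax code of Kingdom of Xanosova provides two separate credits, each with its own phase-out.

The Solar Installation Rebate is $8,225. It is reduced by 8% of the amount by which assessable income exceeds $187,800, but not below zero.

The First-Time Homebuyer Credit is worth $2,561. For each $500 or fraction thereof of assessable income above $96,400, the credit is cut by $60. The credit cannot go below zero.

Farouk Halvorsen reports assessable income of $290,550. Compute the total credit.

$5

Solar Installation Rebate: 8% of the $102,750 excess over $187,800 is $8,220; credit = $8,225 − $8,220 = $5.
First-Time Homebuyer Credit: income exceeds $96,400 by $194,150 → 389 increments × $60 = $23,340 ≥ base, so the credit is $0.
Total: $5 + $0 = $5.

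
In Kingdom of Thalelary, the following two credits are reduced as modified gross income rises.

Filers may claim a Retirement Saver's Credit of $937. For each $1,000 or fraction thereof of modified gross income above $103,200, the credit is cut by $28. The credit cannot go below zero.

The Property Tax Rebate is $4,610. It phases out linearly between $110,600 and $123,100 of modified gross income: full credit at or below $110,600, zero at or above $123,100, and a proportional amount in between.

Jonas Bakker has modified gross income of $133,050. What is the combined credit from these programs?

Retirement Saver's Credit: income exceeds $103,200 by $29,850, which is 30 full-or-partial $1,000 increments; reduction = 30 × $28 = $840, leaving $97.
Property Tax Rebate: $133,050 is at or above $123,100, so the credit is $0.
Total: $97 + $0 = $97.

$97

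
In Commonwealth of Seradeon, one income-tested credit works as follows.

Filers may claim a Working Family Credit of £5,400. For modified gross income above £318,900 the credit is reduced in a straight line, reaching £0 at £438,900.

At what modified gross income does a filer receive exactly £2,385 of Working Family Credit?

£385,900

£2,385 is 2,385/5,400 of the full £5,400, so 3,015/5,400 of the £120,000 range has been used: income = £318,900 + £120,000 × 3,015/5,400 = £385,900.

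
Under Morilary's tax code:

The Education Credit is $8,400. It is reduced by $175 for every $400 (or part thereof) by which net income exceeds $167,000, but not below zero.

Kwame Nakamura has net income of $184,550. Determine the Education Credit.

Education Credit: income exceeds $167,000 by $17,550, which is 44 full-or-partial $400 increments; reduction = 44 × $175 = $7,700, leaving $700.

$700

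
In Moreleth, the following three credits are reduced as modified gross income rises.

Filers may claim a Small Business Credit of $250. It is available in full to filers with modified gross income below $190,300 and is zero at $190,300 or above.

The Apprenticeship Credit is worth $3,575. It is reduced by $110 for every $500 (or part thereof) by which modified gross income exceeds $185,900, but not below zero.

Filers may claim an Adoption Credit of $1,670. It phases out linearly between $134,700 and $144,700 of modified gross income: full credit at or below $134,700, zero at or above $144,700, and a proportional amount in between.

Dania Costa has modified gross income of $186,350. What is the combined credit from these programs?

Small Business Credit: $186,350 is below the $190,300 cutoff, so the full $250 applies.
Apprenticeship Credit: income exceeds $185,900 by $450, which is 1 full-or-partial $500 increment; reduction = 1 × $110 = $110, leaving $3,465.
Adoption Credit: $186,350 is at or above $144,700, so the credit is $0.
Total: $250 + $3,465 + $0 = $3,715.

$3,715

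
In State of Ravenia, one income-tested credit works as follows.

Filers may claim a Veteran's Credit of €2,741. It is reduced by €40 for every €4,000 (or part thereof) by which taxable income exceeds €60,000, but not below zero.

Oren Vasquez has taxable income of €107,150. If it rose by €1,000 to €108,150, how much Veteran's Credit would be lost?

At €107,150 — income exceeds €60,000 by €47,150, which is 12 full-or-partial €4,000 increments; reduction = 12 × €40 = €480, leaving €2,261.
At €108,150 — income exceeds €60,000 by €48,150, which is 13 full-or-partial €4,000 increments; reduction = 13 × €40 = €520, leaving €2,221.
Lost: €2,261 − €2,221 = €40.

€40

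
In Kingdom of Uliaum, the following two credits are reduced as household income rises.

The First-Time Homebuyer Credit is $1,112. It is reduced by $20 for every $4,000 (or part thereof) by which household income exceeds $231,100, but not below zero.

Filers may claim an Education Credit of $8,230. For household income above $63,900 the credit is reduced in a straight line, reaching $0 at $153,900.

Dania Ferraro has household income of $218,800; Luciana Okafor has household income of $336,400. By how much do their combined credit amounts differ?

Dania ($218,800): First-Time Homebuyer Credit: $218,800 is at or below the $231,100 threshold, so the full $1,112 applies. Education Credit: $218,800 is at or above $153,900, so the credit is $0. total $1,112 + $0 = $1,112
Luciana ($336,400): First-Time Homebuyer Credit: income exceeds $231,100 by $105,300, which is 27 full-or-partial $4,000 increments; reduction = 27 × $20 = $540, leaving $572. Education Credit: $336,400 is at or above $153,900, so the credit is $0. total $572 + $0 = $572
Difference: |$1,112 − $572| = $540.

$540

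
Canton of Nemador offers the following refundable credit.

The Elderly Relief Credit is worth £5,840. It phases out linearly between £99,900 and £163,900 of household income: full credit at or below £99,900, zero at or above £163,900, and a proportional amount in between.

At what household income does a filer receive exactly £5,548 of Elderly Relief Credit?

£5,548 is 5,548/5,840 of the full £5,840, so 292/5,840 of the £64,000 range has been used: income = £99,900 + £64,000 × 292/5,840 = £103,100.

£103,100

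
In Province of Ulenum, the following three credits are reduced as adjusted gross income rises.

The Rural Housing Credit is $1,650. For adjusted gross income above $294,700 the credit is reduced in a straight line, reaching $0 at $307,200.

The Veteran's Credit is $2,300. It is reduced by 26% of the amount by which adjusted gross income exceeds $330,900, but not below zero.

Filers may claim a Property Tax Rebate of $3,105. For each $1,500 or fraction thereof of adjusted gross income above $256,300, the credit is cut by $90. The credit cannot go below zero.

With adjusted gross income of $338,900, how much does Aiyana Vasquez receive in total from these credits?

Rural Housing Credit: $338,900 is at or above $307,200, so the credit is $0.
Veteran's Credit: 26% of the $8,000 excess over $330,900 is $2,080; credit = $2,300 − $2,080 = $220.
Property Tax Rebate: income exceeds $256,300 by $82,600 → 56 increments × $90 = $5,040 ≥ base, so the credit is $0.
Total: $0 + $220 + $0 = $220.

$220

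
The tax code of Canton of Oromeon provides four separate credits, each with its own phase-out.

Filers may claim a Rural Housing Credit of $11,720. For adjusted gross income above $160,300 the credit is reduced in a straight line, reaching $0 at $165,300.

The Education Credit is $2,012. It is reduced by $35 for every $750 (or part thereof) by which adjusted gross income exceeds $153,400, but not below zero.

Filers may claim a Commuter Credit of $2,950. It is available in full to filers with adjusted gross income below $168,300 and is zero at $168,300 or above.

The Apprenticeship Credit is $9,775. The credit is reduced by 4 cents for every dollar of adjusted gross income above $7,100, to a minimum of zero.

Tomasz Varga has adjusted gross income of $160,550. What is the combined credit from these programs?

Rural Housing Credit: $160,550 is $250 into a $5,000 phase-out range, leaving 4,750/5,000 of the credit: $11,720 × 4,750/5,000 = $11,134.
Education Credit: income exceeds $153,400 by $7,150, which is 10 full-or-partial $750 increments; reduction = 10 × $35 = $350, leaving $1,662.
Commuter Credit: $160,550 is below the $168,300 cutoff, so the full $2,950 applies.
Apprenticeship Credit: 4% of the $153,450 excess over $7,100 is $6,138; credit = $9,775 − $6,138 = $3,637.
Total: $11,134 + $1,662 + $2,950 + $3,637 = $19,383.

$19,383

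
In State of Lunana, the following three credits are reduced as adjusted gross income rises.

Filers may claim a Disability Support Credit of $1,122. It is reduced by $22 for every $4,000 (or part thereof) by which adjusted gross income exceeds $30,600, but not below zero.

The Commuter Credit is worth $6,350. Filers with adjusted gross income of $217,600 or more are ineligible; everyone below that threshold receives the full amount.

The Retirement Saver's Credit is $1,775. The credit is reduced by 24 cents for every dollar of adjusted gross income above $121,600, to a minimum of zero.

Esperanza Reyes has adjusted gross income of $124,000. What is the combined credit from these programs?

$8,143

Disability Support Credit: income exceeds $30,600 by $93,400, which is 24 full-or-partial $4,000 increments; reduction = 24 × $22 = $528, leaving $594.
Commuter Credit: $124,000 is below the $217,600 cutoff, so the full $6,350 applies.
Retirement Saver's Credit: 24% of the $2,400 excess over $121,600 is $576; credit = $1,775 − $576 = $1,199.
Total: $594 + $6,350 + $1,199 = $8,143.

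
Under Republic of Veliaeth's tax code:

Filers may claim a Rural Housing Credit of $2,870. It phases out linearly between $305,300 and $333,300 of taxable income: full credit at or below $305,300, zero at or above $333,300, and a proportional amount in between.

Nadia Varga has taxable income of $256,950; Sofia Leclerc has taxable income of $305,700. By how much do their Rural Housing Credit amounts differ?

Nadia ($256,950): Rural Housing Credit: $256,950 is at or below the $305,300 threshold, so the full $2,870 applies.
Sofia ($305,700): Rural Housing Credit: $305,700 is $400 into a $28,000 phase-out range, leaving 27,600/28,000 of the credit: $2,870 × 27,600/28,000 = $2,829.
Difference: |$2,870 − $2,829| = $41.

$41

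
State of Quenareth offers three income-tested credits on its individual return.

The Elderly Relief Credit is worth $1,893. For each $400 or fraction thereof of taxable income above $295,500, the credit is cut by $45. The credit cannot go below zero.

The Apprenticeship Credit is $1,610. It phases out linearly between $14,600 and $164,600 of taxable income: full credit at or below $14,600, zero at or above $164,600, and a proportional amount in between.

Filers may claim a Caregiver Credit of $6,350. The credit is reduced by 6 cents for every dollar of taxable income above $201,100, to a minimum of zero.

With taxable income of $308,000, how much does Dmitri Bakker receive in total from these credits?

$453

Elderly Relief Credit: income exceeds $295,500 by $12,500, which is 32 full-or-partial $400 increments; reduction = 32 × $45 = $1,440, leaving $453.
Apprenticeship Credit: $308,000 is at or above $164,600, so the credit is $0.
Caregiver Credit: 6% of the $106,900 excess over $201,100 is $6,414 ≥ base, so the credit is $0.
Total: $453 + $0 + $0 = $453.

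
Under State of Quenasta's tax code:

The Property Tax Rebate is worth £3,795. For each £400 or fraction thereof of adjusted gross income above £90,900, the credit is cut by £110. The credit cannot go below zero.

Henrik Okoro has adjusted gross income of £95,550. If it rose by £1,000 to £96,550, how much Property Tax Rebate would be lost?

£330

At £95,550 — income exceeds £90,900 by £4,650, which is 12 full-or-partial £400 increments; reduction = 12 × £110 = £1,320, leaving £2,475.
At £96,550 — income exceeds £90,900 by £5,650, which is 15 full-or-partial £400 increments; reduction = 15 × £110 = £1,650, leaving £2,145.
Lost: £2,475 − £2,145 = £330.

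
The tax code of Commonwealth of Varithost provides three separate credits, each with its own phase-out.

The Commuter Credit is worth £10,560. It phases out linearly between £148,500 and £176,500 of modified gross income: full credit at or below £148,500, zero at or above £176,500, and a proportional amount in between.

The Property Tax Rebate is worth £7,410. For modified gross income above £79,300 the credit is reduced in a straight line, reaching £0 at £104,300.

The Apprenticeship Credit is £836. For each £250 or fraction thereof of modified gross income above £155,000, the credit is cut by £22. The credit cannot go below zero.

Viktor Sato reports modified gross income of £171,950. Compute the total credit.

£1,716

Commuter Credit: £171,950 is £23,450 into a £28,000 phase-out range, leaving 4,550/28,000 of the credit: £10,560 × 4,550/28,000 = £1,716.
Property Tax Rebate: £171,950 is at or above £104,300, so the credit is £0.
Apprenticeship Credit: income exceeds £155,000 by £16,950 → 68 increments × £22 = £1,496 ≥ base, so the credit is £0.
Total: £1,716 + £0 + £0 = £1,716.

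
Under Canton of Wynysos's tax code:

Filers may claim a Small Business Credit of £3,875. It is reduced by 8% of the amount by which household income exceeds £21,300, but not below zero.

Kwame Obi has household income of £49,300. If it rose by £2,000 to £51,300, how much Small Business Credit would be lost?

At £49,300 — 8% of the £28,000 excess over £21,300 is £2,240; credit = £3,875 − £2,240 = £1,635.
At £51,300 — 8% of the £30,000 excess over £21,300 is £2,400; credit = £3,875 − £2,400 = £1,475.
Lost: £1,635 − £1,475 = £160.

£160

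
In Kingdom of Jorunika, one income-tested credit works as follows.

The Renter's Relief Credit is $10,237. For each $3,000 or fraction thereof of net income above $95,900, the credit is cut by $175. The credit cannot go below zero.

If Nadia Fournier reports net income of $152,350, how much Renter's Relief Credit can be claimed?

$6,912

Renter's Relief Credit: income exceeds $95,900 by $56,450, which is 19 full-or-partial $3,000 increments; reduction = 19 × $175 = $3,325, leaving $6,912.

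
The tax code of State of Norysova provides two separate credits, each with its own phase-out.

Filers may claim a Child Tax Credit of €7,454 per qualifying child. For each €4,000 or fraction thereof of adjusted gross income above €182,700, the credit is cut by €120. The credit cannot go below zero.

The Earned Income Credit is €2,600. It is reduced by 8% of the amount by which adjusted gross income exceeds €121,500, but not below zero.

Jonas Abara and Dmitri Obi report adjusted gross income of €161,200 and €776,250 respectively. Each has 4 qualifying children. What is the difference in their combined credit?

Jonas (€161,200): Child Tax Credit: base = 4 × €7,454 = €29,816. €161,200 is at or below the €182,700 threshold, so the full €29,816 applies. Earned Income Credit: 8% of the €39,700 excess over €121,500 is €3,176 ≥ base, so the credit is €0. total €29,816 + €0 = €29,816
Dmitri (€776,250): Child Tax Credit: base = 4 × €7,454 = €29,816. income exceeds €182,700 by €593,550, which is 149 full-or-partial €4,000 increments; reduction = 149 × €120 = €17,880, leaving €11,936. Earned Income Credit: 8% of the €654,750 excess over €121,500 is €52,380 ≥ base, so the credit is €0. total €11,936 + €0 = €11,936
Difference: |€29,816 − €11,936| = €17,880.

€17,880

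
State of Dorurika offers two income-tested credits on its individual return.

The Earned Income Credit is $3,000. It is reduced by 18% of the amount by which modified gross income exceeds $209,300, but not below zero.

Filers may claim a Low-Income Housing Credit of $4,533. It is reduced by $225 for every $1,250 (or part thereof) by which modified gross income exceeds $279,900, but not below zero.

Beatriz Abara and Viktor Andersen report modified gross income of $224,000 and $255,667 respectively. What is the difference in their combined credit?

Beatriz ($224,000): Earned Income Credit: 18% of the $14,700 excess over $209,300 is $2,646; credit = $3,000 − $2,646 = $354. Low-Income Housing Credit: $224,000 is at or below the $279,900 threshold, so the full $4,533 applies. total $354 + $4,533 = $4,887
Viktor ($255,667): Earned Income Credit: 18% of the $46,367 excess over $209,300 is $8,346.06 ≥ base, so the credit is $0. Low-Income Housing Credit: $255,667 is at or below the $279,900 threshold, so the full $4,533 applies. total $0 + $4,533 = $4,533
Difference: |$4,887 − $4,533| = $354.

$354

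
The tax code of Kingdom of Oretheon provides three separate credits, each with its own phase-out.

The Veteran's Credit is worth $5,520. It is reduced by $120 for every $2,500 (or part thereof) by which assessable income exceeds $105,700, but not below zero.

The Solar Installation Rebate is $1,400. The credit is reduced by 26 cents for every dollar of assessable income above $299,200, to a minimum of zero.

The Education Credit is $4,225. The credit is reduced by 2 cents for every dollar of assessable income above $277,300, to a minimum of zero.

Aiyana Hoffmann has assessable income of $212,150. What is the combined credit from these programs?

Veteran's Credit: income exceeds $105,700 by $106,450, which is 43 full-or-partial $2,500 increments; reduction = 43 × $120 = $5,160, leaving $360.
Solar Installation Rebate: $212,150 is at or below the $299,200 threshold, so the full $1,400 applies.
Education Credit: $212,150 is at or below the $277,300 threshold, so the full $4,225 applies.
Total: $360 + $1,400 + $4,225 = $5,985.

$5,985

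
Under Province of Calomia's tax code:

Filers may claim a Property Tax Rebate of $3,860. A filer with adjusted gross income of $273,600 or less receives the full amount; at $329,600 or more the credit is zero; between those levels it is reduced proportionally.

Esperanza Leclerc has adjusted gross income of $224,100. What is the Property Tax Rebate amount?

$3,860

Property Tax Rebate: $224,100 is at or below the $273,600 threshold, so the full $3,860 applies.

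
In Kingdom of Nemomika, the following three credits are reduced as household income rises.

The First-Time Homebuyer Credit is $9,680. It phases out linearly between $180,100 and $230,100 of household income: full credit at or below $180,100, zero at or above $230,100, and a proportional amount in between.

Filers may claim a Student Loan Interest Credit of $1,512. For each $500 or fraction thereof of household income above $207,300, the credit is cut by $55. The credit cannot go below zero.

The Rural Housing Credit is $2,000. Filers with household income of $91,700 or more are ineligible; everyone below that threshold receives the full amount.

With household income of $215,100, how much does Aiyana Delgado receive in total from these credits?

$3,536

First-Time Homebuyer Credit: $215,100 is $35,000 into a $50,000 phase-out range, leaving 15,000/50,000 of the credit: $9,680 × 15,000/50,000 = $2,904.
Student Loan Interest Credit: income exceeds $207,300 by $7,800, which is 16 full-or-partial $500 increments; reduction = 16 × $55 = $880, leaving $632.
Rural Housing Credit: $215,100 meets or exceeds the $91,700 cutoff, so the credit is $0.
Total: $2,904 + $632 + $0 = $3,536.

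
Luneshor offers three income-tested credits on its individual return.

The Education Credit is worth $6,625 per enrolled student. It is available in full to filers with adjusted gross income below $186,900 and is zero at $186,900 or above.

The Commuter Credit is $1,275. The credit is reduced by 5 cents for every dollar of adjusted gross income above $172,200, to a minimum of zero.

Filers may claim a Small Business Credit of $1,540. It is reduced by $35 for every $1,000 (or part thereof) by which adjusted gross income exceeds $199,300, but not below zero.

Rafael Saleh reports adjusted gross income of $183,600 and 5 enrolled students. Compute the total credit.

Education Credit: base = 5 × $6,625 = $33,125. $183,600 is below the $186,900 cutoff, so the full $33,125 applies.
Commuter Credit: 5% of the $11,400 excess over $172,200 is $570; credit = $1,275 − $570 = $705.
Small Business Credit: $183,600 is at or below the $199,300 threshold, so the full $1,540 applies.
Total: $33,125 + $705 + $1,540 = $35,370.

$35,370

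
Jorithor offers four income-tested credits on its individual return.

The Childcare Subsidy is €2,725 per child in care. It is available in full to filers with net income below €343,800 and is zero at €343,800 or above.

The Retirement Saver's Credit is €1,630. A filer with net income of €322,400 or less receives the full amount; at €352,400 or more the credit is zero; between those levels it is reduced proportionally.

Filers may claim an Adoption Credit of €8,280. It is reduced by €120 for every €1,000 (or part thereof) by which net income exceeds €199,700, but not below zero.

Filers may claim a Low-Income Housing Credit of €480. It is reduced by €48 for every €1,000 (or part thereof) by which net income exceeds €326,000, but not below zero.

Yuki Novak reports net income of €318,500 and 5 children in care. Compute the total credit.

€15,735

Childcare Subsidy: base = 5 × €2,725 = €13,625. €318,500 is below the €343,800 cutoff, so the full €13,625 applies.
Retirement Saver's Credit: €318,500 is at or below the €322,400 threshold, so the full €1,630 applies.
Adoption Credit: income exceeds €199,700 by €118,800 → 119 increments × €120 = €14,280 ≥ base, so the credit is €0.
Low-Income Housing Credit: €318,500 is at or below the €326,000 threshold, so the full €480 applies.
Total: €13,625 + €1,630 + €0 + €480 = €15,735.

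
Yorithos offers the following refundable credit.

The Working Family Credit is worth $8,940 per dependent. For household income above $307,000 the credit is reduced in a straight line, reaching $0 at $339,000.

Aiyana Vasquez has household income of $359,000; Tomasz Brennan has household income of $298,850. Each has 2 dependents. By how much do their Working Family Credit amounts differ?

Aiyana ($359,000): Working Family Credit: base = 2 × $8,940 = $17,880. $359,000 is at or above $339,000, so the credit is $0.
Tomasz ($298,850): Working Family Credit: base = 2 × $8,940 = $17,880. $298,850 is at or below the $307,000 threshold, so the full $17,880 applies.
Difference: |$0 − $17,880| = $17,880.

$17,880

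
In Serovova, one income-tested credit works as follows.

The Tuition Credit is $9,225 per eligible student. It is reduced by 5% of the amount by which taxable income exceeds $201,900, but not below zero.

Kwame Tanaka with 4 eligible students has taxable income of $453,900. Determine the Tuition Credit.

Tuition Credit: base = 4 × $9,225 = $36,900. 5% of the $252,000 excess over $201,900 is $12,600; credit = $36,900 − $12,600 = $24,300.

$24,300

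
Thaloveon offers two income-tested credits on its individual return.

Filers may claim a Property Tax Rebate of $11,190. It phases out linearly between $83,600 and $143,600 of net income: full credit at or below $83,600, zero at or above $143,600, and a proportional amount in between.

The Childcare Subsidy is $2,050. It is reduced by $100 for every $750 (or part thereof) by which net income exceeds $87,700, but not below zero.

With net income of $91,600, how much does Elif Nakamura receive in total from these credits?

Property Tax Rebate: $91,600 is $8,000 into a $60,000 phase-out range, leaving 52,000/60,000 of the credit: $11,190 × 52,000/60,000 = $9,698.
Childcare Subsidy: income exceeds $87,700 by $3,900, which is 6 full-or-partial $750 increments; reduction = 6 × $100 = $600, leaving $1,450.
Total: $9,698 + $1,450 = $11,148.

$11,148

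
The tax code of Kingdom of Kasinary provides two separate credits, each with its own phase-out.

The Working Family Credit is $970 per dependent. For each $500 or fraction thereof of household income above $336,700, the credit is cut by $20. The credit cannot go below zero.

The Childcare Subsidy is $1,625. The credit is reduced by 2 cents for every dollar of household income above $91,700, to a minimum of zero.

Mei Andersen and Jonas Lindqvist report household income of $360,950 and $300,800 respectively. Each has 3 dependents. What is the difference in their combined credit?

$980

Mei ($360,950): Working Family Credit: base = 3 × $970 = $2,910. income exceeds $336,700 by $24,250, which is 49 full-or-partial $500 increments; reduction = 49 × $20 = $980, leaving $1,930. Childcare Subsidy: 2% of the $269,250 excess over $91,700 is $5,385 ≥ base, so the credit is $0. total $1,930 + $0 = $1,930
Jonas ($300,800): Working Family Credit: base = 3 × $970 = $2,910. $300,800 is at or below the $336,700 threshold, so the full $2,910 applies. Childcare Subsidy: 2% of the $209,100 excess over $91,700 is $4,182 ≥ base, so the credit is $0. total $2,910 + $0 = $2,910
Difference: |$1,930 − $2,910| = $980.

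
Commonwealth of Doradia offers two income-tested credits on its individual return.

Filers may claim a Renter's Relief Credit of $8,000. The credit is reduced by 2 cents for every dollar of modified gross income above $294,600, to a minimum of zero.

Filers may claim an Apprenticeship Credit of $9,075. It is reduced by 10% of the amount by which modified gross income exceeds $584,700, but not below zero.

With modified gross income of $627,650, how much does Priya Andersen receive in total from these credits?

$6,119

Renter's Relief Credit: 2% of the $333,050 excess over $294,600 is $6,661; credit = $8,000 − $6,661 = $1,339.
Apprenticeship Credit: 10% of the $42,950 excess over $584,700 is $4,295; credit = $9,075 − $4,295 = $4,780.
Total: $1,339 + $4,780 = $6,119.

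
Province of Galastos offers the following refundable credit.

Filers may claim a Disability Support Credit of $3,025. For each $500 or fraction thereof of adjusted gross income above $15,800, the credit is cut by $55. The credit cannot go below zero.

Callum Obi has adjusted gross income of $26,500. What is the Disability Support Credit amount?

Disability Support Credit: income exceeds $15,800 by $10,700, which is 22 full-or-partial $500 increments; reduction = 22 × $55 = $1,210, leaving $1,815.

$1,815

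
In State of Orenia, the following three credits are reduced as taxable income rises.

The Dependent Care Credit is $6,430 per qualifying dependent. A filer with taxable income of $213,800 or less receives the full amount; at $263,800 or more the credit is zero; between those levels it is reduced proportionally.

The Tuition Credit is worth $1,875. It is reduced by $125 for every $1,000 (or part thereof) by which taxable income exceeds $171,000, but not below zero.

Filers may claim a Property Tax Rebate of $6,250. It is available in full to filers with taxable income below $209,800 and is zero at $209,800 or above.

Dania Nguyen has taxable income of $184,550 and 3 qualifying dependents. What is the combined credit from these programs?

$25,665

Dependent Care Credit: base = 3 × $6,430 = $19,290. $184,550 is at or below the $213,800 threshold, so the full $19,290 applies.
Tuition Credit: income exceeds $171,000 by $13,550, which is 14 full-or-partial $1,000 increments; reduction = 14 × $125 = $1,750, leaving $125.
Property Tax Rebate: $184,550 is below the $209,800 cutoff, so the full $6,250 applies.
Total: $19,290 + $125 + $6,250 = $25,665.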